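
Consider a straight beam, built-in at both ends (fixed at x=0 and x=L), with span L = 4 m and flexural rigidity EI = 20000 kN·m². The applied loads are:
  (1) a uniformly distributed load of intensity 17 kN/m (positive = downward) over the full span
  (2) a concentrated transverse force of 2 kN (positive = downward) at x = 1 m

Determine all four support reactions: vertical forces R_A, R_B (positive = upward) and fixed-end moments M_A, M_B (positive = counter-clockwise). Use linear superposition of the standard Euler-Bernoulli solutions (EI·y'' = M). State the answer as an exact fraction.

Load 1 — uniform load w=17 kN/m over full span:
  R_A = wL/2 = 17·4/2 = 34 kN
  M_A = wL²/12 = 17·4²/12 = 68/3 kN·m
  R_B = wL/2 = 17·4/2 = 34 kN
  M_B = -wL²/12 = -17·4²/12 = -68/3 kN·m
Load 2 — point force P=2 kN at a=1 m (b=L-a=3):
  R_A = Pb²(3a+b)/L³ = 2·3²·(3·1+3)/4³ = 27/16 kN
  M_A = Pab²/L² = 2·1·3²/4² = 9/8 kN·m
  R_B = Pa²(a+3b)/L³ = 2·1²·(1+3·3)/4³ = 5/16 kN
  M_B = -Pa²b/L² = -2·1²·3/4² = -3/8 kN·m
Superposition: R_A = 571/16 kN, M_A = 571/24 kN·m, R_B = 549/16 kN, M_B = -553/24 kN·m

R_A = 571/16 kN, M_A = 571/24 kN·m, R_B = 549/16 kN, M_B = -553/24 kN·m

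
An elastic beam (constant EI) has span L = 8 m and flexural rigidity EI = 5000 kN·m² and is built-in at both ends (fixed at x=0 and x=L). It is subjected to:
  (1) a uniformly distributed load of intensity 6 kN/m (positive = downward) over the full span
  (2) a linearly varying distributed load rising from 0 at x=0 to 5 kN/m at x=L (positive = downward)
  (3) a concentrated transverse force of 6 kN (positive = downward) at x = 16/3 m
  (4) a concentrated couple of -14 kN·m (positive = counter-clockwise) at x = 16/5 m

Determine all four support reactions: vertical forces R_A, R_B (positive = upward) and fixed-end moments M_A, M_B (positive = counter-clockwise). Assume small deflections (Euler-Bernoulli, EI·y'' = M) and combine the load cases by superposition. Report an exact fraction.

R_A = 6533/225 kN, M_A = 10022/225 kN·m, R_B = 10117/225 kN, M_B = -13408/225 kN·m

Load 1 — uniform load w=6 kN/m over full span:
  R_A = wL/2 = 6·8/2 = 24 kN
  M_A = wL²/12 = 6·8²/12 = 32 kN·m
  R_B = wL/2 = 6·8/2 = 24 kN
  M_B = -wL²/12 = -6·8²/12 = -32 kN·m
Load 2 — triangular load w₀=5 kN/m (0→w₀ over full span):
  R_A = 3w₀L/20 = 3·5·8/20 = 6 kN
  M_A = w₀L²/30 = 5·8²/30 = 32/3 kN·m
  R_B = 7w₀L/20 = 7·5·8/20 = 14 kN
  M_B = -w₀L²/20 = -5·8²/20 = -16 kN·m
Load 3 — point force P=6 kN at a=16/3 m (b=L-a=8/3):
  R_A = Pb²(3a+b)/L³ = 6·(8/3)²·(3·(16/3)+(8/3))/8³ = 14/9 kN
  M_A = Pab²/L² = 6·(16/3)·(8/3)²/8² = 32/9 kN·m
  R_B = Pa²(a+3b)/L³ = 6·(16/3)²·((16/3)+3·(8/3))/8³ = 40/9 kN
  M_B = -Pa²b/L² = -6·(16/3)²·(8/3)/8² = -64/9 kN·m
Load 4 — applied couple M₀=-14 kN·m at a=16/5 m (b=L-a=24/5):
  R_A = 6M₀ab/L³ = 6·(-14)·(16/5)·(24/5)/8³ = -63/25 kN
  M_A = M₀b(2a-b)/L² = (-14)·(24/5)·(2·(16/5)-(24/5))/8² = -42/25 kN·m
  R_B = -6M₀ab/L³ = -6·(-14)·(16/5)·(24/5)/8³ = 63/25 kN
  M_B = M₀a(2b-a)/L² = (-14)·(16/5)·(2·(24/5)-(16/5))/8² = -112/25 kN·m
Superposition: R_A = 6533/225 kN, M_A = 10022/225 kN·m, R_B = 10117/225 kN, M_B = -13408/225 kN·m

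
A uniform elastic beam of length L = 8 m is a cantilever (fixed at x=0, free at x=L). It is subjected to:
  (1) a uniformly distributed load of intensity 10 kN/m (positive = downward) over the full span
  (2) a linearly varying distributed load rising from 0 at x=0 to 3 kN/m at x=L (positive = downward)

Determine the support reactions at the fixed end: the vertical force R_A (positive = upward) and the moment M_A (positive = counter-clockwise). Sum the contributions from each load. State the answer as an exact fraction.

R_A = 92 kN, M_A = 384 kN·m

Load 1 — uniform load w=10 kN/m over full span:
  R_A = wL = 10·8 = 80 kN
  M_A = wL²/2 = 10·8²/2 = 320 kN·m
Load 2 — triangular load w₀=3 kN/m (0→w₀ over full span):
  R_A = w₀L/2 = 3·8/2 = 12 kN
  M_A = w₀L²/3 = 3·8²/3 = 64 kN·m
Superposition: R_A = 92 kN, M_A = 384 kN·m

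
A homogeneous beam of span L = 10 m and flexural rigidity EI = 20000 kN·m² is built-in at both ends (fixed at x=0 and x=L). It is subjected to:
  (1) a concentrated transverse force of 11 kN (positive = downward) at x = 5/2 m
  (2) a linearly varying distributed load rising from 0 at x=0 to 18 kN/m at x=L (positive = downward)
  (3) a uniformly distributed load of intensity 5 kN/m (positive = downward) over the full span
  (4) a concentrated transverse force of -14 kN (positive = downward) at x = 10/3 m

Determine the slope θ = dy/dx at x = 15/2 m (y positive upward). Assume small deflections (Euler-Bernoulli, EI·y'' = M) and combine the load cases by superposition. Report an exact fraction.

Load 1 — point force P=11 kN at a=5/2 m (b=L-a=15/2):
  θ_1 = Pa²(L-x)(2bL-(3b+a)(L-x))/(2L³EI)  [x>a] = 11·(5/2)²·(10-(15/2))·(2·(15/2)·10-(3·(15/2)+(5/2))·(10-(15/2)))/(2·10³·20000) = 77/204800 rad
Load 2 — triangular load w₀=18 kN/m (0→w₀ over full span):
  θ_2 = -w₀(2x(L-x)(L-2x)(x+2L)+x²(L-x)²)/(120LEI) = -18·(2·(15/2)·(10-(15/2))·(10-2·(15/2))·((15/2)+2·10)+(15/2)²·(10-(15/2))²)/(120·10·20000) = 369/102400 rad
Load 3 — uniform load w=5 kN/m over full span:
  θ_3 = -wx(L-x)(L-2x)/(12EI) = -5·(15/2)·(10-(15/2))·(10-2·(15/2))/(12·20000) = 1/512 rad
Load 4 — point force P=-14 kN at a=10/3 m (b=L-a=20/3):
  θ_4 = Pa²(L-x)(2bL-(3b+a)(L-x))/(2L³EI)  [x>a] = (-14)·(10/3)²·(10-(15/2))·(2·(20/3)·10-(3·(20/3)+(10/3))·(10-(15/2)))/(2·10³·20000) = -7/9600 rad
Superposition: θ = Σ θ_i = 3197/614400 rad ≈ 0.005203 rad

θ(15/2) = 3197/614400 rad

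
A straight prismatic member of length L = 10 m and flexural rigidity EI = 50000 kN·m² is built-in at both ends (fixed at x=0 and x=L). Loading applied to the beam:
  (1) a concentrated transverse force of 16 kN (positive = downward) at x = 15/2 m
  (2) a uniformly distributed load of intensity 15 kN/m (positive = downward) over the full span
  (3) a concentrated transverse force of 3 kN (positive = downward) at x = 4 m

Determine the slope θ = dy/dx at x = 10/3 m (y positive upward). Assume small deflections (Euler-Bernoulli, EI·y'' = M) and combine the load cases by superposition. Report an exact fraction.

Load 1 — point force P=16 kN at a=15/2 m (b=L-a=5/2):
  θ_1 = -Pb²x(2aL-(3a+b)x)/(2L³EI)  [x≤a] = -16·(5/2)²·(10/3)·(2·(15/2)·10-(3·(15/2)+(5/2))·(10/3))/(2·10³·50000) = -1/4500 rad
Load 2 — uniform load w=15 kN/m over full span:
  θ_2 = -wx(L-x)(L-2x)/(12EI) = -15·(10/3)·(10-(10/3))·(10-2·(10/3))/(12·50000) = -1/540 rad
Load 3 — point force P=3 kN at a=4 m (b=L-a=6):
  θ_3 = -Pb²x(2aL-(3a+b)x)/(2L³EI)  [x≤a] = -3·6²·(10/3)·(2·4·10-(3·4+6)·(10/3))/(2·10³·50000) = -9/125000 rad
Superposition: θ = Σ θ_i = -7243/3375000 rad ≈ -0.002146 rad

θ(10/3) = -7243/3375000 rad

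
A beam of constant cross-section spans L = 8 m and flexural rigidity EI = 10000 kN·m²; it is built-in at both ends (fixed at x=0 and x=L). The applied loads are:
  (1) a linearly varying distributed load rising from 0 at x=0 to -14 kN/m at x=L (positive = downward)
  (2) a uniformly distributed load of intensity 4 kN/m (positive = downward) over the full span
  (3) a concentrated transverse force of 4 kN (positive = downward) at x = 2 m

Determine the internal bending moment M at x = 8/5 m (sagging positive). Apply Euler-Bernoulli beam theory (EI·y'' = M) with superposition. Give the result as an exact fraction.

Load 1 — triangular load w₀=-14 kN/m (0→w₀ over full span):
  M_1 = 3w₀Lx/20 - w₀L²/30 - w₀x³/(6L) = 3·(-14)·8·(8/5)/20 - (-14)·8²/30 - (-14)·(8/5)³/(6·8) = 1568/375 kN·m
Load 2 — uniform load w=4 kN/m over full span:
  M_2 = wLx/2 - wL²/12 - wx²/2 = 4·8·(8/5)/2 - 4·8²/12 - 4·(8/5)²/2 = -64/75 kN·m
Load 3 — point force P=4 kN at a=2 m (b=L-a=6):
  M_3 = Pb²(3a+b)x/L³ - Pab²/L²  [x≤a] = 4·6²·(3·2+6)·(8/5)/8³ - 4·2·6²/8² = 9/10 kN·m
Superposition: M = Σ M_i = 1057/250 kN·m ≈ 4.228000 kN·m

M(8/5) = 1057/250 kN·m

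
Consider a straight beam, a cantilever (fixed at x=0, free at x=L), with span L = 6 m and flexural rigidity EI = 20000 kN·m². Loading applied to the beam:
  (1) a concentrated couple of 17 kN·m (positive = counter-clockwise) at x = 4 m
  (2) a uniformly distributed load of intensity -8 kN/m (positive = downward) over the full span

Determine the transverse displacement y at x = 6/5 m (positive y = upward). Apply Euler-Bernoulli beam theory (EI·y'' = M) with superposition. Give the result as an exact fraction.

Load 1 — applied couple M₀=17 kN·m at a=4 m (b=L-a=2):
  y_1 = M₀x²/(2EI)  [x≤a] = 17·(6/5)²/(2·20000) = 153/250000 m
Load 2 — uniform load w=-8 kN/m over full span:
  y_2 = -wx²(x²-4Lx+6L²)/(24EI) = -(-8)·(6/5)²·((6/5)²-4·6·(6/5)+6·6²)/(24·20000) = 3537/781250 m
Superposition: y = Σ y_i = 32121/6250000 m ≈ 0.005139 m

y(6/5) = 32121/6250000 m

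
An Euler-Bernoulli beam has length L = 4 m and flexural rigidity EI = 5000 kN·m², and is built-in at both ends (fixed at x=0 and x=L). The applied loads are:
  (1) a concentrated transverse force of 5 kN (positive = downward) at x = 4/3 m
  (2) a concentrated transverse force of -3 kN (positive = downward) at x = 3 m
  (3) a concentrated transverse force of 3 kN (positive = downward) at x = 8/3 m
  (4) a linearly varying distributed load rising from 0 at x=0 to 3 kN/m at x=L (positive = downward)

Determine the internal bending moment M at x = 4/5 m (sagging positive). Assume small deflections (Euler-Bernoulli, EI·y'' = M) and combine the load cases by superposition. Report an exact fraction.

M(4/5) = -1819/6000 kN·m

Load 1 — point force P=5 kN at a=4/3 m (b=L-a=8/3):
  M_1 = Pb²(3a+b)x/L³ - Pab²/L²  [x≤a] = 5·(8/3)²·(3·(4/3)+(8/3))·(4/5)/4³ - 5·(4/3)·(8/3)²/4² = 0 kN·m
Load 2 — point force P=-3 kN at a=3 m (b=L-a=1):
  M_2 = Pb²(3a+b)x/L³ - Pab²/L²  [x≤a] = (-3)·1²·(3·3+1)·(4/5)/4³ - (-3)·3·1²/4² = 3/16 kN·m
Load 3 — point force P=3 kN at a=8/3 m (b=L-a=4/3):
  M_3 = Pb²(3a+b)x/L³ - Pab²/L²  [x≤a] = 3·(4/3)²·(3·(8/3)+(4/3))·(4/5)/4³ - 3·(8/3)·(4/3)²/4² = -4/15 kN·m
Load 4 — triangular load w₀=3 kN/m (0→w₀ over full span):
  M_4 = 3w₀Lx/20 - w₀L²/30 - w₀x³/(6L) = 3·3·4·(4/5)/20 - 3·4²/30 - 3·(4/5)³/(6·4) = -28/125 kN·m
Superposition: M = Σ M_i = -1819/6000 kN·m ≈ -0.303167 kN·m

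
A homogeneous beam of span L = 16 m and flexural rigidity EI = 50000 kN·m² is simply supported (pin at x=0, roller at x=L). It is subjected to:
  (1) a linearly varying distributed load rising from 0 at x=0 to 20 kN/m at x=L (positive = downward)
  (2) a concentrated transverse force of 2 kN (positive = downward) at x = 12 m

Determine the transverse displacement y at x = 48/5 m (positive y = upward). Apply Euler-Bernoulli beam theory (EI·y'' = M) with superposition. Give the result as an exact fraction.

y(48/5) = -4918964/29296875 m

Load 1 — triangular load w₀=20 kN/m (0→w₀ over full span):
  y_1 = -w₀x(7L⁴-10L²x²+3x⁴)/(360LEI) = -20·(48/5)·(7·16⁴-10·16²·(48/5)²+3·(48/5)⁴)/(360·16·50000) = -4849664/29296875 m
Load 2 — point force P=2 kN at a=12 m (b=L-a=4):
  y_2 = -Pbx(L²-b²-x²)/(6LEI)  [x≤a] = -2·4·(48/5)·(16²-4²-(48/5)²)/(6·16·50000) = -924/390625 m
Superposition: y = Σ y_i = -4918964/29296875 m ≈ -0.167901 m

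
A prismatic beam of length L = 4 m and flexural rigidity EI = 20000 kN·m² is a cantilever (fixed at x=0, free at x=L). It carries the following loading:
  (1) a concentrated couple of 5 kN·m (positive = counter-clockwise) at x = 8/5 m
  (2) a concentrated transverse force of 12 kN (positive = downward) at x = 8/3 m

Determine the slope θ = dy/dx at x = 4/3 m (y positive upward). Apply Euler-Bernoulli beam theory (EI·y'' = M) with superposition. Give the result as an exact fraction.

θ(4/3) = -19/15000 rad

Load 1 — applied couple M₀=5 kN·m at a=8/5 m (b=L-a=12/5):
  θ_1 = M₀x/EI  [x≤a] = 5·(4/3)/20000 = 1/3000 rad
Load 2 — point force P=12 kN at a=8/3 m (b=L-a=4/3):
  θ_2 = -Px(2a-x)/(2EI)  [x≤a] = -12·(4/3)·(2·(8/3)-(4/3))/(2·20000) = -1/625 rad
Superposition: θ = Σ θ_i = -19/15000 rad ≈ -0.001267 rad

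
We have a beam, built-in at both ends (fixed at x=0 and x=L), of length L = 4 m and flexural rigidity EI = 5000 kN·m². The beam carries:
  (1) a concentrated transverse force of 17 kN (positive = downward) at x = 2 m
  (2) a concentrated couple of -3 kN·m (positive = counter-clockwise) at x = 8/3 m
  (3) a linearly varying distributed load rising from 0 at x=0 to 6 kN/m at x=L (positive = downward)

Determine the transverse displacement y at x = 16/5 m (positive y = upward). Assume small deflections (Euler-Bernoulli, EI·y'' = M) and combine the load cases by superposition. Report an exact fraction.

Load 1 — point force P=17 kN at a=2 m (b=L-a=2):
  y_1 = -Pa²(L-x)²(3bL-(3b+a)(L-x))/(6L³EI)  [x>a] = -17·2²·(4-(16/5))²·(3·2·4-(3·2+2)·(4-(16/5)))/(6·4³·5000) = -187/468750 m
Load 2 — applied couple M₀=-3 kN·m at a=8/3 m (b=L-a=4/3):
  y_2 = (R_Ax³/6 - M_Ax²/2 - M₀(x-a)²/2)/EI  [x>a] with R_A=-1, M_A=-1 = ((-1)·(16/5)³/6 - (-1)·(16/5)²/2 - (-3)·((16/5)-(8/3))²/2)/5000 = 4/234375 m
Load 3 — triangular load w₀=6 kN/m (0→w₀ over full span):
  y_3 = -w₀x²(L-x)²(x+2L)/(120LEI) = -6·(16/5)²·(4-(16/5))²·((16/5)+2·4)/(120·4·5000) = -1792/9765625 m
Superposition: y = Σ y_i = -33127/58593750 m ≈ -0.000565 m

y(16/5) = -33127/58593750 m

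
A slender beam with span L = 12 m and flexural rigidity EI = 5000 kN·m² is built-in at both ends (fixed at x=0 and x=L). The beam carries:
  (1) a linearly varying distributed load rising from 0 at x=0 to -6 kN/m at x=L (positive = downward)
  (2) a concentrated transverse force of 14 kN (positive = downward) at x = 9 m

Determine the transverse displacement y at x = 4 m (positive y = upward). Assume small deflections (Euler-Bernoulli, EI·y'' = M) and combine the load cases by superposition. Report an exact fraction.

y(4) = 399/25000 m

Load 1 — triangular load w₀=-6 kN/m (0→w₀ over full span):
  y_1 = -w₀x²(L-x)²(x+2L)/(120LEI) = -(-6)·4²·(12-4)²·(4+2·12)/(120·12·5000) = 224/9375 m
Load 2 — point force P=14 kN at a=9 m (b=L-a=3):
  y_2 = -Pb²x²(3aL-(3a+b)x)/(6L³EI)  [x≤a] = -14·3²·4²·(3·9·12-(3·9+3)·4)/(6·12³·5000) = -119/15000 m
Superposition: y = Σ y_i = 399/25000 m ≈ 0.015960 m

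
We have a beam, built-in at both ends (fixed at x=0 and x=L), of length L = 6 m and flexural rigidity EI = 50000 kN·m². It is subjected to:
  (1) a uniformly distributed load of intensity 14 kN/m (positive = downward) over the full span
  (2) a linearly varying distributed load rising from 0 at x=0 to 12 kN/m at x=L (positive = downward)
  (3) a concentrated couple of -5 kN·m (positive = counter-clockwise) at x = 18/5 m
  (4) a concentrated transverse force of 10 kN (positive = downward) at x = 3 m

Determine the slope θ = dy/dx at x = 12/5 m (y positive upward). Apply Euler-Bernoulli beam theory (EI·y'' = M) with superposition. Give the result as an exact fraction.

Load 1 — uniform load w=14 kN/m over full span:
  θ_1 = -wx(L-x)(L-2x)/(12EI) = -14·(12/5)·(6-(12/5))·(6-2·(12/5))/(12·50000) = -189/781250 rad
Load 2 — triangular load w₀=12 kN/m (0→w₀ over full span):
  θ_2 = -w₀(2x(L-x)(L-2x)(x+2L)+x²(L-x)²)/(120LEI) = -12·(2·(12/5)·(6-(12/5))·(6-2·(12/5))·((12/5)+2·6)+(12/5)²·(6-(12/5))²)/(120·6·50000) = -243/1953125 rad
Load 3 — applied couple M₀=-5 kN·m at a=18/5 m (b=L-a=12/5):
  θ_3 = (R_Ax²/2 - M_Ax)/EI  [x≤a] with R_A=-6/5, M_A=-8/5 = ((-6/5)·(12/5)²/2 - (-8/5)·(12/5))/50000 = 3/390625 rad
Load 4 — point force P=10 kN at a=3 m (b=L-a=3):
  θ_4 = -Pb²x(2aL-(3a+b)x)/(2L³EI)  [x≤a] = -10·3²·(12/5)·(2·3·6-(3·3+3)·(12/5))/(2·6³·50000) = -9/125000 rad
Superposition: θ = Σ θ_i = -6729/15625000 rad ≈ -0.000431 rad

θ(12/5) = -6729/15625000 rad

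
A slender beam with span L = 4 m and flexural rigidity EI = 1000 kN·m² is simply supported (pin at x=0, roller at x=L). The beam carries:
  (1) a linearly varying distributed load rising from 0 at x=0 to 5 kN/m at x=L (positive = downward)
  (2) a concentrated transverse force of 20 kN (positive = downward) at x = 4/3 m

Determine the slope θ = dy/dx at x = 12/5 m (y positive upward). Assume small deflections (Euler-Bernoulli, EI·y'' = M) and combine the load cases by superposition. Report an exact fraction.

Load 1 — triangular load w₀=5 kN/m (0→w₀ over full span):
  θ_1 = -w₀(7L⁴-30L²x²+15x⁴)/(360LEI) = -5·(7·4⁴-30·4²·(12/5)²+15·(12/5)⁴)/(360·4·1000) = 232/140625 rad
Load 2 — point force P=20 kN at a=4/3 m (b=L-a=8/3):
  θ_2 = -Pa(2L²-6Lx+3x²+a²)/(6LEI)  [x>a] = -20·(4/3)·(2·4²-6·4·(12/5)+3·(12/5)²+(4/3)²)/(6·4·1000) = 368/50625 rad
Superposition: θ = Σ θ_i = 11288/1265625 rad ≈ 0.008919 rad

θ(12/5) = 11288/1265625 rad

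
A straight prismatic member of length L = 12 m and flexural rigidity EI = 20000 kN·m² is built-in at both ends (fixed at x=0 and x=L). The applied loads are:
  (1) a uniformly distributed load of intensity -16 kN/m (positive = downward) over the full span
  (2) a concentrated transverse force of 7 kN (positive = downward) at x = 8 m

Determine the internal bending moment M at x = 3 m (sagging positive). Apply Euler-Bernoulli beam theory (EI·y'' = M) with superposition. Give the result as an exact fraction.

M(3) = -223/9 kN·m

Load 1 — uniform load w=-16 kN/m over full span:
  M_1 = wLx/2 - wL²/12 - wx²/2 = (-16)·12·3/2 - (-16)·12²/12 - (-16)·3²/2 = -24 kN·m
Load 2 — point force P=7 kN at a=8 m (b=L-a=4):
  M_2 = Pb²(3a+b)x/L³ - Pab²/L²  [x≤a] = 7·4²·(3·8+4)·3/12³ - 7·8·4²/12² = -7/9 kN·m
Superposition: M = Σ M_i = -223/9 kN·m ≈ -24.777778 kN·m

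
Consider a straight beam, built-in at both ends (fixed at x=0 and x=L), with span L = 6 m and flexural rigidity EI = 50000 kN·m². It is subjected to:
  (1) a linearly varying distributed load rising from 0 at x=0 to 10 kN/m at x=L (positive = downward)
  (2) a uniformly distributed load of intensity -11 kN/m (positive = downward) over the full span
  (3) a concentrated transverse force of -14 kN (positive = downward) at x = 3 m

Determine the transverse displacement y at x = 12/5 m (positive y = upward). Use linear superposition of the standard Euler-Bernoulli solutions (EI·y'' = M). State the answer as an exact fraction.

y(12/5) = 26091/39062500 m

Load 1 — triangular load w₀=10 kN/m (0→w₀ over full span):
  y_1 = -w₀x²(L-x)²(x+2L)/(120LEI) = -10·(12/5)²·(6-(12/5))²·((12/5)+2·6)/(120·6·50000) = -2916/9765625 m
Load 2 — uniform load w=-11 kN/m over full span:
  y_2 = -wx²(L-x)²/(24EI) = -(-11)·(12/5)²·(6-(12/5))²/(24·50000) = 2673/3906250 m
Load 3 — point force P=-14 kN at a=3 m (b=L-a=3):
  y_3 = -Pb²x²(3aL-(3a+b)x)/(6L³EI)  [x≤a] = -(-14)·3²·(12/5)²·(3·3·6-(3·3+3)·(12/5))/(6·6³·50000) = 441/1562500 m
Superposition: y = Σ y_i = 26091/39062500 m ≈ 0.000668 m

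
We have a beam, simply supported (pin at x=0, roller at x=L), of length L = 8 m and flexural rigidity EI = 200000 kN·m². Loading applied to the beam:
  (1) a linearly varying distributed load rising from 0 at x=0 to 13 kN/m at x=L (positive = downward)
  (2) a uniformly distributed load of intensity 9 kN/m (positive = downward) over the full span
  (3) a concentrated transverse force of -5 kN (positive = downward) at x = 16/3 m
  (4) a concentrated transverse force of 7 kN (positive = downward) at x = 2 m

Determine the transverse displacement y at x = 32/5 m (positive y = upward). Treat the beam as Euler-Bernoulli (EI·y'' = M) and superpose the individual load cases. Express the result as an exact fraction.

Load 1 — triangular load w₀=13 kN/m (0→w₀ over full span):
  y_1 = -w₀x(7L⁴-10L²x²+3x⁴)/(360LEI) = -13·(32/5)·(7·8⁴-10·8²·(32/5)²+3·(32/5)⁴)/(360·8·200000) = -52832/48828125 m
Load 2 — uniform load w=9 kN/m over full span:
  y_2 = -wx(L³-2Lx²+x³)/(24EI) = -9·(32/5)·(8³-2·8·(32/5)²+(32/5)³)/(24·200000) = -2784/1953125 m
Load 3 — point force P=-5 kN at a=16/3 m (b=L-a=8/3):
  y_3 = -Pa(L-x)(2Lx-a²-x²)/(6LEI)  [x>a] = -(-5)·(16/3)·(8-(32/5))·(2·8·(32/5)-(16/3)²-(32/5)²)/(6·8·200000) = 928/6328125 m
Load 4 — point force P=7 kN at a=2 m (b=L-a=6):
  y_4 = -Pa(L-x)(2Lx-a²-x²)/(6LEI)  [x>a] = -7·2·(8-(32/5))·(2·8·(32/5)-2²-(32/5)²)/(6·8·200000) = -2513/18750000 m
Superposition: y = Σ y_i = -157873247/63281250000 m ≈ -0.002495 m

y(32/5) = -157873247/63281250000 m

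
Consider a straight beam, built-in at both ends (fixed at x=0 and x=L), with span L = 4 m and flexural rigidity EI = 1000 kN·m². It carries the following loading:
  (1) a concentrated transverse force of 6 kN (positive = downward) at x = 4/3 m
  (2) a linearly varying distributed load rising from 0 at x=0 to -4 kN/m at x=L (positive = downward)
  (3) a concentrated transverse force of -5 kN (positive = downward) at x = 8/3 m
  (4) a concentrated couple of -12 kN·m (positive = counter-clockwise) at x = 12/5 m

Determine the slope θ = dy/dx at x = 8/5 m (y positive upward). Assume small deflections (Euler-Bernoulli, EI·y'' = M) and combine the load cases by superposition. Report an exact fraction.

θ(8/5) = 1214/703125 rad

Load 1 — point force P=6 kN at a=4/3 m (b=L-a=8/3):
  θ_1 = Pa²(L-x)(2bL-(3b+a)(L-x))/(2L³EI)  [x>a] = 6·(4/3)²·(4-(8/5))·(2·(8/3)·4-(3·(8/3)+(4/3))·(4-(8/5)))/(2·4³·1000) = -2/9375 rad
Load 2 — triangular load w₀=-4 kN/m (0→w₀ over full span):
  θ_2 = -w₀(2x(L-x)(L-2x)(x+2L)+x²(L-x)²)/(120LEI) = -(-4)·(2·(8/5)·(4-(8/5))·(4-2·(8/5))·((8/5)+2·4)+(8/5)²·(4-(8/5))²)/(120·4·1000) = 48/78125 rad
Load 3 — point force P=-5 kN at a=8/3 m (b=L-a=4/3):
  θ_3 = -Pb²x(2aL-(3a+b)x)/(2L³EI)  [x≤a] = -(-5)·(4/3)²·(8/5)·(2·(8/3)·4-(3·(8/3)+(4/3))·(8/5))/(2·4³·1000) = 4/5625 rad
Load 4 — applied couple M₀=-12 kN·m at a=12/5 m (b=L-a=8/5):
  θ_4 = (R_Ax²/2 - M_Ax)/EI  [x≤a] with R_A=-108/25, M_A=-96/25 = ((-108/25)·(8/5)²/2 - (-96/25)·(8/5))/1000 = 48/78125 rad
Superposition: θ = Σ θ_i = 1214/703125 rad ≈ 0.001727 rad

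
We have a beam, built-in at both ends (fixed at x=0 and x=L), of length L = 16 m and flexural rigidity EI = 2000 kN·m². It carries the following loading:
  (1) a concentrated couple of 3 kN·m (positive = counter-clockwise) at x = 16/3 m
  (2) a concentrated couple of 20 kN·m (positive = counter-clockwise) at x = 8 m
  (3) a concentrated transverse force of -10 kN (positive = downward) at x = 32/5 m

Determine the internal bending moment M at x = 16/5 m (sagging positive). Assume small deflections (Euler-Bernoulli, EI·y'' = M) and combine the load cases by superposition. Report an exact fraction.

Load 1 — applied couple M₀=3 kN·m at a=16/3 m (b=L-a=32/3):
  M_1 = R_Ax - M_A  [x≤a] with R_A=1/4, M_A=0 = (1/4)·(16/5) - 0 = 4/5 kN·m
Load 2 — applied couple M₀=20 kN·m at a=8 m (b=L-a=8):
  M_2 = R_Ax - M_A  [x≤a] with R_A=15/8, M_A=5 = (15/8)·(16/5) - 5 = 1 kN·m
Load 3 — point force P=-10 kN at a=32/5 m (b=L-a=48/5):
  M_3 = Pb²(3a+b)x/L³ - Pab²/L²  [x≤a] = (-10)·(48/5)²·(3·(32/5)+(48/5))·(16/5)/16³ - (-10)·(32/5)·(48/5)²/16² = 288/125 kN·m
Superposition: M = Σ M_i = 513/125 kN·m ≈ 4.104000 kN·m

M(16/5) = 513/125 kN·m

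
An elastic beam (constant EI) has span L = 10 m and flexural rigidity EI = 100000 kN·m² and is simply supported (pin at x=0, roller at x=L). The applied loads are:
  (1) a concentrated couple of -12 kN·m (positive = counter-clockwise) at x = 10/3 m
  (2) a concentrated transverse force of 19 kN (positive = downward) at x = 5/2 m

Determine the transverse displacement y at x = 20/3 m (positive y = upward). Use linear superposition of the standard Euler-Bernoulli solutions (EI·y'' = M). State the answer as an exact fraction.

Load 1 — applied couple M₀=-12 kN·m at a=10/3 m (b=L-a=20/3):
  y_1 = (M₀x³/(6L)-M₀(x-a)²/2+C₁x)/EI  [x>a] with C₁=M₀(3b²-L²)/(6L)=-20/3 = ((-12)·(20/3)³/(6·10)-(-12)·((20/3)-(10/3))²/2+(-20/3)·(20/3))/100000 = -1/2700 m
Load 2 — point force P=19 kN at a=5/2 m (b=L-a=15/2):
  y_2 = -Pa(L-x)(2Lx-a²-x²)/(6LEI)  [x>a] = -19·(5/2)·(10-(20/3))·(2·10·(20/3)-(5/2)²-(20/3)²)/(6·10·100000) = -2261/1036800 m
Superposition: y = Σ y_i = -529/207360 m ≈ -0.002551 m

y(20/3) = -529/207360 m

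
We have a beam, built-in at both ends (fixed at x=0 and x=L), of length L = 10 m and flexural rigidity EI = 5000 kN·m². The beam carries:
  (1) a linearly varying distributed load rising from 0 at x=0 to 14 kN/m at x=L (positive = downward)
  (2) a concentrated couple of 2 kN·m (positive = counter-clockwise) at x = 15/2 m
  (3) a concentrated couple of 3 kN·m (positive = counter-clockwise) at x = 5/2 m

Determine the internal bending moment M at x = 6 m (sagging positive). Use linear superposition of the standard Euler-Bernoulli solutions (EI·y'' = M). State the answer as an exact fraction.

M(6) = 7019/240 kN·m

Load 1 — triangular load w₀=14 kN/m (0→w₀ over full span):
  M_1 = 3w₀Lx/20 - w₀L²/30 - w₀x³/(6L) = 3·14·10·6/20 - 14·10²/30 - 14·6³/(6·10) = 434/15 kN·m
Load 2 — applied couple M₀=2 kN·m at a=15/2 m (b=L-a=5/2):
  M_2 = R_Ax - M_A  [x≤a] with R_A=9/40, M_A=5/8 = (9/40)·6 - (5/8) = 29/40 kN·m
Load 3 — applied couple M₀=3 kN·m at a=5/2 m (b=L-a=15/2):
  M_3 = R_Ax - M_A - M₀  [x>a] with R_A=27/80, M_A=-9/16 = (27/80)·6 - (-9/16) - 3 = -33/80 kN·m
Superposition: M = Σ M_i = 7019/240 kN·m ≈ 29.245833 kN·m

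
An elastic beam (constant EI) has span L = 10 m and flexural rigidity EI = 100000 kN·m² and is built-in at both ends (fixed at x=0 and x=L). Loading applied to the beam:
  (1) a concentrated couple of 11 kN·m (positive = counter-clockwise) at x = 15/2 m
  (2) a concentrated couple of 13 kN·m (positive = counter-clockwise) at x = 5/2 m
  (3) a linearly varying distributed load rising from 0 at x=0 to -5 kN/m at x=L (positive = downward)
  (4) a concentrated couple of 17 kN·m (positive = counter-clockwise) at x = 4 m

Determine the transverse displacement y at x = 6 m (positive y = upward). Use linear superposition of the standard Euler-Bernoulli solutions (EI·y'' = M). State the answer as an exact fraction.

y(6) = 79383/100000000 m

Load 1 — applied couple M₀=11 kN·m at a=15/2 m (b=L-a=5/2):
  y_1 = (R_Ax³/6 - M_Ax²/2)/EI  [x≤a] with R_A=99/80, M_A=55/16 = ((99/80)·6³/6 - (55/16)·6²/2)/100000 = -693/4000000 m
Load 2 — applied couple M₀=13 kN·m at a=5/2 m (b=L-a=15/2):
  y_2 = (R_Ax³/6 - M_Ax²/2 - M₀(x-a)²/2)/EI  [x>a] with R_A=117/80, M_A=-39/16 = ((117/80)·6³/6 - (-39/16)·6²/2 - 13·(6-(5/2))²/2)/100000 = 169/1000000 m
Load 3 — triangular load w₀=-5 kN/m (0→w₀ over full span):
  y_3 = -w₀x²(L-x)²(x+2L)/(120LEI) = -(-5)·6²·(10-6)²·(6+2·10)/(120·10·100000) = 39/62500 m
Load 4 — applied couple M₀=17 kN·m at a=4 m (b=L-a=6):
  y_4 = (R_Ax³/6 - M_Ax²/2 - M₀(x-a)²/2)/EI  [x>a] with R_A=306/125, M_A=51/25 = ((306/125)·6³/6 - (51/25)·6²/2 - 17·(6-4)²/2)/100000 = 68/390625 m
Superposition: y = Σ y_i = 79383/100000000 m ≈ 0.000794 m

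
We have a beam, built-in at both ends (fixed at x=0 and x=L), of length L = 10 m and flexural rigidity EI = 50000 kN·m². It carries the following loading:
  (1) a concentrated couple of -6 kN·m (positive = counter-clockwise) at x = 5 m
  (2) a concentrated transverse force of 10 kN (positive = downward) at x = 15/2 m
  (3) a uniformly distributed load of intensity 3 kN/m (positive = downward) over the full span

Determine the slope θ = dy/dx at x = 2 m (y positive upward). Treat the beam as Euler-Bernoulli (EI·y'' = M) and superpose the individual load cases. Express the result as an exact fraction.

Load 1 — applied couple M₀=-6 kN·m at a=5 m (b=L-a=5):
  θ_1 = (R_Ax²/2 - M_Ax)/EI  [x≤a] with R_A=-9/10, M_A=-3/2 = ((-9/10)·2²/2 - (-3/2)·2)/50000 = 3/125000 rad
Load 2 — point force P=10 kN at a=15/2 m (b=L-a=5/2):
  θ_2 = -Pb²x(2aL-(3a+b)x)/(2L³EI)  [x≤a] = -10·(5/2)²·2·(2·(15/2)·10-(3·(15/2)+(5/2))·2)/(2·10³·50000) = -1/8000 rad
Load 3 — uniform load w=3 kN/m over full span:
  θ_3 = -wx(L-x)(L-2x)/(12EI) = -3·2·(10-2)·(10-2·2)/(12·50000) = -3/6250 rad
Superposition: θ = Σ θ_i = -581/1000000 rad ≈ -0.000581 rad

θ(2) = -581/1000000 rad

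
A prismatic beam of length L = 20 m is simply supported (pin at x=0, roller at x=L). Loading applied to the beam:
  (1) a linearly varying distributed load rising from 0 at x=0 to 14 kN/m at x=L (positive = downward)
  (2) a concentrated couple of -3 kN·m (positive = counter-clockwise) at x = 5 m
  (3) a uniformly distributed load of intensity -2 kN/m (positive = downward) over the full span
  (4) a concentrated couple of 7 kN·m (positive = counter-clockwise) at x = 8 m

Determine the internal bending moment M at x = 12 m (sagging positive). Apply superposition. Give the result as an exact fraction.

Load 1 — triangular load w₀=14 kN/m (0→w₀ over full span):
  M_1 = w₀Lx/6 - w₀x³/(6L) = 14·20·12/6 - 14·12³/(6·20) = 1792/5 kN·m
Load 2 — applied couple M₀=-3 kN·m at a=5 m (b=L-a=15):
  M_2 = M₀x/L - M₀  [x>a] = (-3)·12/20 - (-3) = 6/5 kN·m
Load 3 — uniform load w=-2 kN/m over full span:
  M_3 = wx(L-x)/2 = (-2)·12·(20-12)/2 = -96 kN·m
Load 4 — applied couple M₀=7 kN·m at a=8 m (b=L-a=12):
  M_4 = M₀x/L - M₀  [x>a] = 7·12/20 - 7 = -14/5 kN·m
Superposition: M = Σ M_i = 1304/5 kN·m ≈ 260.800000 kN·m

M(12) = 1304/5 kN·m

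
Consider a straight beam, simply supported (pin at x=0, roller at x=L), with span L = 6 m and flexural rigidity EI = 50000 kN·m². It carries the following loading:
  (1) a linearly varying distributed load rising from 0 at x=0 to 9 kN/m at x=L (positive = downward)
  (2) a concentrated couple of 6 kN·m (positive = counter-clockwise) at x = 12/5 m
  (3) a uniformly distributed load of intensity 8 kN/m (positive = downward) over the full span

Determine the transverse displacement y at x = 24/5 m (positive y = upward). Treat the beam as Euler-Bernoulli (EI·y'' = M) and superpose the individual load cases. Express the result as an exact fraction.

Load 1 — triangular load w₀=9 kN/m (0→w₀ over full span):
  y_1 = -w₀x(7L⁴-10L²x²+3x⁴)/(360LEI) = -9·(24/5)·(7·6⁴-10·6²·(24/5)²+3·(24/5)⁴)/(360·6·50000) = -92583/97656250 m
Load 2 — applied couple M₀=6 kN·m at a=12/5 m (b=L-a=18/5):
  y_2 = (M₀x³/(6L)-M₀(x-a)²/2+C₁x)/EI  [x>a] with C₁=M₀(3b²-L²)/(6L)=12/25 = (6·(24/5)³/(6·6)-6·((24/5)-(12/5))²/2+(12/25)·(24/5))/50000 = 27/390625 m
Load 3 — uniform load w=8 kN/m over full span:
  y_3 = -wx(L³-2Lx²+x³)/(24EI) = -8·(24/5)·(6³-2·6·(24/5)²+(24/5)³)/(24·50000) = -3132/1953125 m
Superposition: y = Σ y_i = -242433/97656250 m ≈ -0.002483 m

y(24/5) = -242433/97656250 m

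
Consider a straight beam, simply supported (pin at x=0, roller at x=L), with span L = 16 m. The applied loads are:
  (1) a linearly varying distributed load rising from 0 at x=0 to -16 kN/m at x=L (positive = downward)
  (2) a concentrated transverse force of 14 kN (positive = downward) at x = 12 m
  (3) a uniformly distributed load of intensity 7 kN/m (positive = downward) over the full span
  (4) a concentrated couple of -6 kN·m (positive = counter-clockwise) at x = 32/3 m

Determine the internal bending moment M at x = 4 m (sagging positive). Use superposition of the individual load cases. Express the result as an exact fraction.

M(4) = 41/2 kN·m

Load 1 — triangular load w₀=-16 kN/m (0→w₀ over full span):
  M_1 = w₀Lx/6 - w₀x³/(6L) = (-16)·16·4/6 - (-16)·4³/(6·16) = -160 kN·m
Load 2 — point force P=14 kN at a=12 m (b=L-a=4):
  M_2 = Pbx/L  [x≤a] = 14·4·4/16 = 14 kN·m
Load 3 — uniform load w=7 kN/m over full span:
  M_3 = wx(L-x)/2 = 7·4·(16-4)/2 = 168 kN·m
Load 4 — applied couple M₀=-6 kN·m at a=32/3 m (b=L-a=16/3):
  M_4 = M₀x/L  [x≤a] = (-6)·4/16 = -3/2 kN·m
Superposition: M = Σ M_i = 41/2 kN·m ≈ 20.500000 kN·m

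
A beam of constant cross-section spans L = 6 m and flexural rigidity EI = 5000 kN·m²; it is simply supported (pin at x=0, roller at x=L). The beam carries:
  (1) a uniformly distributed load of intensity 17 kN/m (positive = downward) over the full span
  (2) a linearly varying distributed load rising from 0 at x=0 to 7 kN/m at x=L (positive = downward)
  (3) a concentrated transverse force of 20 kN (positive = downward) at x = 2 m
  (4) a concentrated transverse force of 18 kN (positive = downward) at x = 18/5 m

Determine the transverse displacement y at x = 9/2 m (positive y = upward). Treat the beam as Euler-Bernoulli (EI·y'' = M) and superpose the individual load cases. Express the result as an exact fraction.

Load 1 — uniform load w=17 kN/m over full span:
  y_1 = -wx(L³-2Lx²+x³)/(24EI) = -17·(9/2)·(6³-2·6·(9/2)²+(9/2)³)/(24·5000) = -26163/640000 m
Load 2 — triangular load w₀=7 kN/m (0→w₀ over full span):
  y_2 = -w₀x(7L⁴-10L²x²+3x⁴)/(360LEI) = -7·(9/2)·(7·6⁴-10·6²·(9/2)²+3·(9/2)⁴)/(360·6·5000) = -22491/2560000 m
Load 3 — point force P=20 kN at a=2 m (b=L-a=4):
  y_3 = -Pa(L-x)(2Lx-a²-x²)/(6LEI)  [x>a] = -20·2·(6-(9/2))·(2·6·(9/2)-2²-(9/2)²)/(6·6·5000) = -119/12000 m
Load 4 — point force P=18 kN at a=18/5 m (b=L-a=12/5):
  y_4 = -Pa(L-x)(2Lx-a²-x²)/(6LEI)  [x>a] = -18·(18/5)·(6-(9/2))·(2·6·(9/2)-(18/5)²-(9/2)²)/(6·6·5000) = -56133/5000000 m
Superposition: y = Σ y_i = -67976161/960000000 m ≈ -0.070809 m

y(9/2) = -67976161/960000000 m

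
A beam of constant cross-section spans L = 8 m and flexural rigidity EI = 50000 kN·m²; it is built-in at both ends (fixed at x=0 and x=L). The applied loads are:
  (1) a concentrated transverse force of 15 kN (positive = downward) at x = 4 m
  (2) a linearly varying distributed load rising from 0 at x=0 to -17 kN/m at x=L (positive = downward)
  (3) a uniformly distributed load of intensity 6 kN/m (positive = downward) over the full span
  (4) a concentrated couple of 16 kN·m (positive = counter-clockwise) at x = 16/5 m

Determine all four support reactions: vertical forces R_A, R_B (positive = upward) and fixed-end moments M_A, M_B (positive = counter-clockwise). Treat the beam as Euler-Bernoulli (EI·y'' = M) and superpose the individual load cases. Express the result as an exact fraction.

Load 1 — point force P=15 kN at a=4 m (b=L-a=4):
  R_A = Pb²(3a+b)/L³ = 15·4²·(3·4+4)/8³ = 15/2 kN
  M_A = Pab²/L² = 15·4·4²/8² = 15 kN·m
  R_B = Pa²(a+3b)/L³ = 15·4²·(4+3·4)/8³ = 15/2 kN
  M_B = -Pa²b/L² = -15·4²·4/8² = -15 kN·m
Load 2 — triangular load w₀=-17 kN/m (0→w₀ over full span):
  R_A = 3w₀L/20 = 3·(-17)·8/20 = -102/5 kN
  M_A = w₀L²/30 = (-17)·8²/30 = -544/15 kN·m
  R_B = 7w₀L/20 = 7·(-17)·8/20 = -238/5 kN
  M_B = -w₀L²/20 = -(-17)·8²/20 = 272/5 kN·m
Load 3 — uniform load w=6 kN/m over full span:
  R_A = wL/2 = 6·8/2 = 24 kN
  M_A = wL²/12 = 6·8²/12 = 32 kN·m
  R_B = wL/2 = 6·8/2 = 24 kN
  M_B = -wL²/12 = -6·8²/12 = -32 kN·m
Load 4 — applied couple M₀=16 kN·m at a=16/5 m (b=L-a=24/5):
  R_A = 6M₀ab/L³ = 6·16·(16/5)·(24/5)/8³ = 72/25 kN
  M_A = M₀b(2a-b)/L² = 16·(24/5)·(2·(16/5)-(24/5))/8² = 48/25 kN·m
  R_B = -6M₀ab/L³ = -6·16·(16/5)·(24/5)/8³ = -72/25 kN
  M_B = M₀a(2b-a)/L² = 16·(16/5)·(2·(24/5)-(16/5))/8² = 128/25 kN·m
Superposition: R_A = 699/50 kN, M_A = 949/75 kN·m, R_B = -949/50 kN, M_B = 313/25 kN·m

R_A = 699/50 kN, M_A = 949/75 kN·m, R_B = -949/50 kN, M_B = 313/25 kN·m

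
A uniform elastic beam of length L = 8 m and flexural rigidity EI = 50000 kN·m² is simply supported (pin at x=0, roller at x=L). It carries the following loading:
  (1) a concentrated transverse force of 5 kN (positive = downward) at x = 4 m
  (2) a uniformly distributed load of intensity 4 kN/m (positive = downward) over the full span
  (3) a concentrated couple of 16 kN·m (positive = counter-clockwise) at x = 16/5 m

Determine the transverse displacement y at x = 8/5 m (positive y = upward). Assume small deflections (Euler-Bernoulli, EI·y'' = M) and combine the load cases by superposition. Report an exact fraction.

y(8/5) = -17918/5859375 m

Load 1 — point force P=5 kN at a=4 m (b=L-a=4):
  y_1 = -Pbx(L²-b²-x²)/(6LEI)  [x≤a] = -5·4·(8/5)·(8²-4²-(8/5)²)/(6·8·50000) = -142/234375 m
Load 2 — uniform load w=4 kN/m over full span:
  y_2 = -wx(L³-2Lx²+x³)/(24EI) = -4·(8/5)·(8³-2·8·(8/5)²+(8/5)³)/(24·50000) = -14848/5859375 m
Load 3 — applied couple M₀=16 kN·m at a=16/5 m (b=L-a=24/5):
  y_3 = (M₀x³/(6L)+C₁x)/EI  [x≤a] with C₁=M₀(3b²-L²)/(6L)=128/75 = (16·(8/5)³/(6·8)+(128/75)·(8/5))/50000 = 32/390625 m
Superposition: y = Σ y_i = -17918/5859375 m ≈ -0.003058 m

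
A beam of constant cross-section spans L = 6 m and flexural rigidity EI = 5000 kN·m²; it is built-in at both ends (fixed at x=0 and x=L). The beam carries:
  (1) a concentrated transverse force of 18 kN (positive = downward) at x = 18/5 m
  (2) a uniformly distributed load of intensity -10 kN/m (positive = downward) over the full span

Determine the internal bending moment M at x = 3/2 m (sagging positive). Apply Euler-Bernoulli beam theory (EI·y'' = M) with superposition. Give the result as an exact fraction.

M(3/2) = -2307/500 kN·m

Load 1 — point force P=18 kN at a=18/5 m (b=L-a=12/5):
  M_1 = Pb²(3a+b)x/L³ - Pab²/L²  [x≤a] = 18·(12/5)²·(3·(18/5)+(12/5))·(3/2)/6³ - 18·(18/5)·(12/5)²/6² = -108/125 kN·m
Load 2 — uniform load w=-10 kN/m over full span:
  M_2 = wLx/2 - wL²/12 - wx²/2 = (-10)·6·(3/2)/2 - (-10)·6²/12 - (-10)·(3/2)²/2 = -15/4 kN·m
Superposition: M = Σ M_i = -2307/500 kN·m ≈ -4.614000 kN·m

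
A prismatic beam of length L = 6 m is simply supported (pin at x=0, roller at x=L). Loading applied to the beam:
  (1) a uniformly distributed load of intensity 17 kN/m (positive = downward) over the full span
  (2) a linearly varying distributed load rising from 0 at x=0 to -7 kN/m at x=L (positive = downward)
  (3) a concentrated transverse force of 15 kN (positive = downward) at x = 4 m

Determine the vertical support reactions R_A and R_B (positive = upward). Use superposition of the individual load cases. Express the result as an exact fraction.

R_A = 49 kN, R_B = 47 kN

Load 1 — uniform load w=17 kN/m over full span:
  R_A = wL/2 = 17·6/2 = 51 kN
  R_B = wL/2 = 17·6/2 = 51 kN
Load 2 — triangular load w₀=-7 kN/m (0→w₀ over full span):
  R_A = w₀L/6 = (-7)·6/6 = -7 kN
  R_B = w₀L/3 = (-7)·6/3 = -14 kN
Load 3 — point force P=15 kN at a=4 m (b=L-a=2):
  R_A = Pb/L = 15·2/6 = 5 kN
  R_B = Pa/L = 15·4/6 = 10 kN
Superposition: R_A = 49 kN, R_B = 47 kN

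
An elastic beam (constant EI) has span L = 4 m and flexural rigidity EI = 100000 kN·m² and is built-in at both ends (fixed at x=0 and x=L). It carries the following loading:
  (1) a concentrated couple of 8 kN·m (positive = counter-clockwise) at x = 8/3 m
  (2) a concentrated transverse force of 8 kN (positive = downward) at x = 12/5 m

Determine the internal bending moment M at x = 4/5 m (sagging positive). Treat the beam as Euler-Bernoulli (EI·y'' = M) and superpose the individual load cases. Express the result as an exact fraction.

Load 1 — applied couple M₀=8 kN·m at a=8/3 m (b=L-a=4/3):
  M_1 = R_Ax - M_A  [x≤a] with R_A=8/3, M_A=8/3 = (8/3)·(4/5) - (8/3) = -8/15 kN·m
Load 2 — point force P=8 kN at a=12/5 m (b=L-a=8/5):
  M_2 = Pb²(3a+b)x/L³ - Pab²/L²  [x≤a] = 8·(8/5)²·(3·(12/5)+(8/5))·(4/5)/4³ - 8·(12/5)·(8/5)²/4² = -512/625 kN·m
Superposition: M = Σ M_i = -2536/1875 kN·m ≈ -1.352533 kN·m

M(4/5) = -2536/1875 kN·m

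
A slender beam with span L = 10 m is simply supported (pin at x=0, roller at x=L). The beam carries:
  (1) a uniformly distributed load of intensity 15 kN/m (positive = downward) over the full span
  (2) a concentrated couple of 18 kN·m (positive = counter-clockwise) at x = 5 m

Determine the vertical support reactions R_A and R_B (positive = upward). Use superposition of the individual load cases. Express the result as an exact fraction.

Load 1 — uniform load w=15 kN/m over full span:
  R_A = wL/2 = 15·10/2 = 75 kN
  R_B = wL/2 = 15·10/2 = 75 kN
Load 2 — applied couple M₀=18 kN·m at a=5 m (b=L-a=5):
  R_A = M₀/L = 18/10 = 9/5 kN
  R_B = -M₀/L = -18/10 = -9/5 kN
Superposition: R_A = 384/5 kN, R_B = 366/5 kN

R_A = 384/5 kN, R_B = 366/5 kN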